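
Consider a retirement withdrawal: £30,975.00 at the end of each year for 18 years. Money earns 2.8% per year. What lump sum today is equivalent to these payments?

£433,308.64

This is an ordinary annuity: 18 payments of £30,975.00 at the end of each year.
Periodic rate r = 0.028 per year.
PV = PMT × [(1 − (1+r)^−n)/r] = 30,975 × [1 − (1+r)^−18] / r = £433,308.64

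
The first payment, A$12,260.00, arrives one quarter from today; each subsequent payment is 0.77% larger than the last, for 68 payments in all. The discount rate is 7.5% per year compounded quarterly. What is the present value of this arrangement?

A$580,989.48

Periodic rate r = 0.075/4 per quarter; n is counted in quarters.
Growing ordinary annuity: PV = PMT₁ × [1 − ((1+g)/(1+r))^n] / (r − g) = 12,260 × [1 − ((1+0.0077)/(1+r))^68] / (r − 0.0077) = A$580,989.48.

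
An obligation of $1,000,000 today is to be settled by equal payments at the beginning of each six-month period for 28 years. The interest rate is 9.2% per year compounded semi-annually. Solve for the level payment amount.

$47,831.29

Level annuity due; solve PV = PMT × [(1 − (1+r)^−n)/r] × (1+r) for PMT.
Periodic rate r = 0.092/2 per half-year; n is counted in half-years.
With n = 56: PMT = 1,000,000 / ([(1 − (1+r)^−n)/r] × (1+r)) = $47,831.29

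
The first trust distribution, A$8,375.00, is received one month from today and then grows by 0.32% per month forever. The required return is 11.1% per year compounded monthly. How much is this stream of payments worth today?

A$1,384,297.52

Periodic rate r = 0.111/12 per month.
Growing perpetuity (Gordon): PV = PMT₁ / (r − g) = 8,375 / (r − 0.0032) = A$1,384,297.52.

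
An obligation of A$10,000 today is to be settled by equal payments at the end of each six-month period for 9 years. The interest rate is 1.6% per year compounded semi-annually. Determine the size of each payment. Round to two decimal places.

Level ordinary annuity; solve PV = PMT × [(1 − (1+r)^−n)/r] for PMT.
Periodic rate r = 0.016/2 per half-year; n is counted in half-years.
With n = 18: PMT = 10,000 / ([(1 − (1+r)^−n)/r]) = A$598.73

A$598.73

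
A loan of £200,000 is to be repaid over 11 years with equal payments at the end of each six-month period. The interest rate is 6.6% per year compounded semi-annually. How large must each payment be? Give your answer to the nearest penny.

Level ordinary annuity; solve PV = PMT × [(1 − (1+r)^−n)/r] for PMT.
Periodic rate r = 0.066/2 per half-year; n is counted in half-years.
With n = 22: PMT = 200,000 / ([(1 − (1+r)^−n)/r]) = £12,929.65

£12,929.65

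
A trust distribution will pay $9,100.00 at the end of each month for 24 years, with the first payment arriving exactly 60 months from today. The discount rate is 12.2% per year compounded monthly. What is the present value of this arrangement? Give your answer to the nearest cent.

$466,043.91

Ordinary annuity of 288 payments, first payment at period 60.
Periodic rate r = 0.122/12 per month; n is counted in months.
The ordinary-annuity PV formula values the stream one period before the first payment (period 59); discount that back 59 periods:
PV₀ = 9,100 × [1 − (1+r)^−288] / r × (1+r)^−59 = $466,043.91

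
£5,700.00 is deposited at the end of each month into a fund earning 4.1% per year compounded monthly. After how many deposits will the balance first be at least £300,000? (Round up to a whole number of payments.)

49 payments

Periodic rate r = 0.041/12 per month; n is counted in months.
Ordinary annuity FV: 300,000 = 5,700 × [((1+r)^n − 1)/r].
(1+r)^n = 1 + 300,000 × r / 5,700, so n = ln(1 + 300,000·r/5,700) / ln(1+r) = 48.48.
Round up to a whole number of payments: n = 49.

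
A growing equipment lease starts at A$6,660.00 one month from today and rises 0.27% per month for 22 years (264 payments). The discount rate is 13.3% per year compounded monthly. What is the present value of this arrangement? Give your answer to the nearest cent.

A$706,237.13

Periodic rate r = 0.133/12 per month; n is counted in months.
Growing ordinary annuity: PV = PMT₁ × [1 − ((1+g)/(1+r))^n] / (r − g) = 6,660 × [1 − ((1+0.0027)/(1+r))^264] / (r − 0.0027) = A$706,237.13.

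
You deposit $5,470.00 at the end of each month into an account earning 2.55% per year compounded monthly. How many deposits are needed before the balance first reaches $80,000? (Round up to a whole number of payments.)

15 payments

Periodic rate r = 0.0255/12 per month; n is counted in months.
Ordinary annuity FV: 80,000 = 5,470 × [((1+r)^n − 1)/r].
(1+r)^n = 1 + 80,000 × r / 5,470, so n = ln(1 + 80,000·r/5,470) / ln(1+r) = 14.42.
Round up to a whole number of payments: n = 15.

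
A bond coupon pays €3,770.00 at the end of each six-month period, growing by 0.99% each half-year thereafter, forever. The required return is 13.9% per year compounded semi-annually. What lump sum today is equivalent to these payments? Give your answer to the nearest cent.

Periodic rate r = 0.139/2 per half-year.
Growing perpetuity (Gordon): PV = PMT₁ / (r − g) = 3,770 / (r − 0.0099) = €63,255.03.

€63,255.03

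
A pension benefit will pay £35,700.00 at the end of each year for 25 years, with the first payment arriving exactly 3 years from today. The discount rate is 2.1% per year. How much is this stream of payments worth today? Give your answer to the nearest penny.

Ordinary annuity of 25 payments, first payment at period 3.
Periodic rate r = 0.021 per year.
The ordinary-annuity PV formula values the stream one period before the first payment (period 2); discount that back 2 periods:
PV₀ = 35,700 × [1 − (1+r)^−25] / r × (1+r)^−2 = £660,827.60

£660,827.60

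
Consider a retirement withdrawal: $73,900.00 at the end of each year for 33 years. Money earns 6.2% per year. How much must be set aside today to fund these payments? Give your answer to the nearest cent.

$1,028,199.66

This is an ordinary annuity: 33 payments of $73,900.00 at the end of each year.
Periodic rate r = 0.062 per year.
PV = PMT × [(1 − (1+r)^−n)/r] = 73,900 × [1 − (1+r)^−33] / r = $1,028,199.66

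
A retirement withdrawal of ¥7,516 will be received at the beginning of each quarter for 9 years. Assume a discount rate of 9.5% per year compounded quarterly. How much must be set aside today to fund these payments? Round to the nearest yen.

¥184,812

This is an annuity due: 36 payments of ¥7,516 at the beginning of each quarter.
Periodic rate r = 0.095/4 per quarter; n is counted in quarters.
PV = PMT × [(1 − (1+r)^−n)/r] × (1+r) = 7,516 × [1 − (1+r)^−36] / r × (1+r) = ¥184,812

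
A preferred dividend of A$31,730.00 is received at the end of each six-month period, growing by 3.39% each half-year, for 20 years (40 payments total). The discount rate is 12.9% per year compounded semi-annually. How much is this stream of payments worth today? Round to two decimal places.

Periodic rate r = 0.129/2 per half-year; n is counted in half-years.
Growing ordinary annuity: PV = PMT₁ × [1 − ((1+g)/(1+r))^n] / (r − g) = 31,730 × [1 − ((1+0.0339)/(1+r))^40] / (r − 0.0339) = A$714,031.54.

A$714,031.54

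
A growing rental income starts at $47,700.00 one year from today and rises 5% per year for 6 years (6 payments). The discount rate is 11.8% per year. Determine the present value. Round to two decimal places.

$220,083.50

Periodic rate r = 0.118 per year.
Growing ordinary annuity: PV = PMT₁ × [1 − ((1+g)/(1+r))^n] / (r − g) = 47,700 × [1 − ((1+0.05)/(1+r))^6] / (r − 0.05) = $220,083.50.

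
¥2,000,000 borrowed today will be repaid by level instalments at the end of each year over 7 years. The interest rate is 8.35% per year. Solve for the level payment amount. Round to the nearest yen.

¥388,755

Level ordinary annuity; solve PV = PMT × [(1 − (1+r)^−n)/r] for PMT.
Periodic rate r = 0.0835 per year.
With n = 7: PMT = 2,000,000 / ([(1 − (1+r)^−n)/r]) = ¥388,755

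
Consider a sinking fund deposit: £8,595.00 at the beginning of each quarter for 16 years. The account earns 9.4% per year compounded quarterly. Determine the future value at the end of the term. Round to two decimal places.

£1,281,003.61

This is an annuity due: 64 deposits of £8,595.00 at the beginning of each quarter.
Periodic rate r = 0.094/4 per quarter; n is counted in quarters.
FV = PMT × [((1+r)^n − 1)/r] × (1+r) = 8,595 × [(1+r)^64 − 1] / r × (1+r) = £1,281,003.61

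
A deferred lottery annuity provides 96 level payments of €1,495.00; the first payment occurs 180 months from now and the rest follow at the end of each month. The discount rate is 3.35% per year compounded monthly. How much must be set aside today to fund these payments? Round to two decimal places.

Ordinary annuity of 96 payments, first payment at period 180.
Periodic rate r = 0.0335/12 per month; n is counted in months.
The ordinary-annuity PV formula values the stream one period before the first payment (period 179); discount that back 179 periods:
PV₀ = 1,495 × [1 − (1+r)^−96] / r × (1+r)^−179 = €76,343.07

€76,343.07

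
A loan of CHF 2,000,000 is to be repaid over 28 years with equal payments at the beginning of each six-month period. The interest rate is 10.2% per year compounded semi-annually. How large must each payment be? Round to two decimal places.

CHF 103,431.61

Level annuity due; solve PV = PMT × [(1 − (1+r)^−n)/r] × (1+r) for PMT.
Periodic rate r = 0.102/2 per half-year; n is counted in half-years.
With n = 56: PMT = 2,000,000 / ([(1 − (1+r)^−n)/r] × (1+r)) = CHF 103,431.61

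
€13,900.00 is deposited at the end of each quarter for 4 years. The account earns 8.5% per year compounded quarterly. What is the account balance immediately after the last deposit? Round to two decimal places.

€261,615.59

This is an ordinary annuity: 16 deposits of €13,900.00 at the end of each quarter.
Periodic rate r = 0.085/4 per quarter; n is counted in quarters.
FV = PMT × [((1+r)^n − 1)/r] = 13,900 × [(1+r)^16 − 1] / r = €261,615.59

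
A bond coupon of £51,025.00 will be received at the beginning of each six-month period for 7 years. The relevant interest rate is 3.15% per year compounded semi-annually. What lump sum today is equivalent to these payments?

This is an annuity due: 14 payments of £51,025.00 at the beginning of each six-month period.
Periodic rate r = 0.0315/2 per half-year; n is counted in half-years.
PV = PMT × [(1 − (1+r)^−n)/r] × (1+r) = 51,025 × [1 − (1+r)^−14] / r × (1+r) = £646,633.26

£646,633.26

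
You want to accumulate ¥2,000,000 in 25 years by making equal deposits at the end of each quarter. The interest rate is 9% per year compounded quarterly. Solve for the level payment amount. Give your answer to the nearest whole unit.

Level ordinary annuity; solve FV = PMT × [((1+r)^n − 1)/r] for PMT.
Periodic rate r = 0.09/4 per quarter; n is counted in quarters.
With n = 100: PMT = 2,000,000 / ([((1+r)^n − 1)/r]) = ¥5,452

¥5,452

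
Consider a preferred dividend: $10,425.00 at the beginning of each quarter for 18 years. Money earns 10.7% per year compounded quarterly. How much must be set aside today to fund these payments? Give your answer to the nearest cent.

This is an annuity due: 72 payments of $10,425.00 at the beginning of each quarter.
Periodic rate r = 0.107/4 per quarter; n is counted in quarters.
PV = PMT × [(1 − (1+r)^−n)/r] × (1+r) = 10,425 × [1 − (1+r)^−72] / r × (1+r) = $340,336.84

$340,336.84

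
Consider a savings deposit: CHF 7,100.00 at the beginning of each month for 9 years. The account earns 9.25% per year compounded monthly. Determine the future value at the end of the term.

This is an annuity due: 108 deposits of CHF 7,100.00 at the beginning of each month.
Periodic rate r = 0.0925/12 per month; n is counted in months.
FV = PMT × [((1+r)^n − 1)/r] × (1+r) = 7,100 × [(1+r)^108 − 1] / r × (1+r) = CHF 1,198,961.07

CHF 1,198,961.07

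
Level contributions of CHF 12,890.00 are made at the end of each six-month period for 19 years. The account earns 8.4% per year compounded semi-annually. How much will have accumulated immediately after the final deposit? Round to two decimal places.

CHF 1,158,565.29

This is an ordinary annuity: 38 deposits of CHF 12,890.00 at the end of each six-month period.
Periodic rate r = 0.084/2 per half-year; n is counted in half-years.
FV = PMT × [((1+r)^n − 1)/r] = 12,890 × [(1+r)^38 − 1] / r = CHF 1,158,565.29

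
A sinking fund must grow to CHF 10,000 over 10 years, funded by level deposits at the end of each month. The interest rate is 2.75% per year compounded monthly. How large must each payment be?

Level ordinary annuity; solve FV = PMT × [((1+r)^n − 1)/r] for PMT.
Periodic rate r = 0.0275/12 per month; n is counted in months.
With n = 120: PMT = 10,000 / ([((1+r)^n − 1)/r]) = CHF 72.49

CHF 72.49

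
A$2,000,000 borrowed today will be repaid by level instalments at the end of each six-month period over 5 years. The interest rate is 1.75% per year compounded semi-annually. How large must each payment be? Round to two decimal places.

A$209,750.76

Level ordinary annuity; solve PV = PMT × [(1 − (1+r)^−n)/r] for PMT.
Periodic rate r = 0.0175/2 per half-year; n is counted in half-years.
With n = 10: PMT = 2,000,000 / ([(1 − (1+r)^−n)/r]) = A$209,750.76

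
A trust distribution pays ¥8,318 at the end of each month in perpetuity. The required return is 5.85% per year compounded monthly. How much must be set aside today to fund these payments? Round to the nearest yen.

Periodic rate r = 0.0585/12 per month.
Level perpetuity: PV = PMT / r = 8,318 / (0.0585/12) = ¥1,706,256.

¥1,706,256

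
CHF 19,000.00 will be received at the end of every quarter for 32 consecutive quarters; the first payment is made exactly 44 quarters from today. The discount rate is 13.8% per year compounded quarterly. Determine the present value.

CHF 84,826.29

Ordinary annuity of 32 payments, first payment at period 44.
Periodic rate r = 0.138/4 per quarter; n is counted in quarters.
The ordinary-annuity PV formula values the stream one period before the first payment (period 43); discount that back 43 periods:
PV₀ = 19,000 × [1 − (1+r)^−32] / r × (1+r)^−43 = CHF 84,826.29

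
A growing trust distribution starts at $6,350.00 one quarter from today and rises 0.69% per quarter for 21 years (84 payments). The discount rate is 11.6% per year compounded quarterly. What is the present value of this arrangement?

Periodic rate r = 0.116/4 per quarter; n is counted in quarters.
Growing ordinary annuity: PV = PMT₁ × [1 − ((1+g)/(1+r))^n] / (r − g) = 6,350 × [1 − ((1+0.0069)/(1+r))^84] / (r − 0.0069) = $240,949.05.

$240,949.05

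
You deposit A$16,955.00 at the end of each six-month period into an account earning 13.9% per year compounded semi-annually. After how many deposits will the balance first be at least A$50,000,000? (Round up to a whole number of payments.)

80 payments

Periodic rate r = 0.139/2 per half-year; n is counted in half-years.
Ordinary annuity FV: 50,000,000 = 16,955 × [((1+r)^n − 1)/r].
(1+r)^n = 1 + 50,000,000 × r / 16,955, so n = ln(1 + 50,000,000·r/16,955) / ln(1+r) = 79.29.
Round up to a whole number of payments: n = 80.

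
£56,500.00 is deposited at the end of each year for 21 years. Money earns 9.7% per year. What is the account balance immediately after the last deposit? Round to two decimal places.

£3,487,727.11

This is an ordinary annuity: 21 deposits of £56,500.00 at the end of each year.
Periodic rate r = 0.097 per year.
FV = PMT × [((1+r)^n − 1)/r] = 56,500 × [(1+r)^21 − 1] / r = £3,487,727.11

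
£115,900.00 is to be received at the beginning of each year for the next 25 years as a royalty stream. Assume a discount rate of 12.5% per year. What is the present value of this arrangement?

This is an annuity due: 25 payments of £115,900.00 at the beginning of each year.
Periodic rate r = 0.125 per year.
PV = PMT × [(1 − (1+r)^−n)/r] × (1+r) = 115,900 × [1 − (1+r)^−25] / r × (1+r) = £988,207.52

£988,207.52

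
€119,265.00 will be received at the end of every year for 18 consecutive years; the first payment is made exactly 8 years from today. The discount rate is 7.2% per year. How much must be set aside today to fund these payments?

€726,882.17

Ordinary annuity of 18 payments, first payment at period 8.
Periodic rate r = 0.072 per year.
The ordinary-annuity PV formula values the stream one period before the first payment (period 7); discount that back 7 periods:
PV₀ = 119,265 × [1 − (1+r)^−18] / r × (1+r)^−7 = €726,882.17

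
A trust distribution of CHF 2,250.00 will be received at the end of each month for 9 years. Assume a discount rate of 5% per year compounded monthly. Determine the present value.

This is an ordinary annuity: 108 payments of CHF 2,250.00 at the end of each month.
Periodic rate r = 0.05/12 per month; n is counted in months.
PV = PMT × [(1 − (1+r)^−n)/r] = 2,250 × [1 − (1+r)^−108] / r = CHF 195,358.74

CHF 195,358.74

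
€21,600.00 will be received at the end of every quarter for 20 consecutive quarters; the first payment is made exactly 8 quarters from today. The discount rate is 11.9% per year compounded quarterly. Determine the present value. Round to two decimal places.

Ordinary annuity of 20 payments, first payment at period 8.
Periodic rate r = 0.119/4 per quarter; n is counted in quarters.
The ordinary-annuity PV formula values the stream one period before the first payment (period 7); discount that back 7 periods:
PV₀ = 21,600 × [1 − (1+r)^−20] / r × (1+r)^−7 = €262,340.13

€262,340.13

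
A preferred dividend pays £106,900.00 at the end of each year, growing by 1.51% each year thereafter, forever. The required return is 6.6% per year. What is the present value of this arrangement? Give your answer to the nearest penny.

£2,100,196.46

Periodic rate r = 0.066 per year.
Growing perpetuity (Gordon): PV = PMT₁ / (r − g) = 106,900 / (r − 0.0151) = £2,100,196.46.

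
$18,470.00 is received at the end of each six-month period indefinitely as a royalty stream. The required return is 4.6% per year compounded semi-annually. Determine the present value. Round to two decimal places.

Periodic rate r = 0.046/2 per half-year.
Level perpetuity: PV = PMT / r = 18,470 / (0.046/2) = $803,043.48.

$803,043.48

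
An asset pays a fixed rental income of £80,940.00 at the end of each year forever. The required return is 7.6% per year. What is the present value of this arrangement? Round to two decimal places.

£1,065,000.00

Periodic rate r = 0.076 per year.
Level perpetuity: PV = PMT / r = 80,940 / (0.076) = £1,065,000.00.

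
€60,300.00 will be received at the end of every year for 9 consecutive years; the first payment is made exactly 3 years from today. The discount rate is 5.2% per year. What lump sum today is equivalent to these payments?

Ordinary annuity of 9 payments, first payment at period 3.
Periodic rate r = 0.052 per year.
The ordinary-annuity PV formula values the stream one period before the first payment (period 2); discount that back 2 periods:
PV₀ = 60,300 × [1 − (1+r)^−9] / r × (1+r)^−2 = €383,851.54

€383,851.54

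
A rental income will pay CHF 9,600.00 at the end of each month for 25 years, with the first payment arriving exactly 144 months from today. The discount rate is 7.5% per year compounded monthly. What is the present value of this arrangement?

Ordinary annuity of 300 payments, first payment at period 144.
Periodic rate r = 0.075/12 per month; n is counted in months.
The ordinary-annuity PV formula values the stream one period before the first payment (period 143); discount that back 143 periods:
PV₀ = 9,600 × [1 − (1+r)^−300] / r × (1+r)^−143 = CHF 532,953.39

CHF 532,953.39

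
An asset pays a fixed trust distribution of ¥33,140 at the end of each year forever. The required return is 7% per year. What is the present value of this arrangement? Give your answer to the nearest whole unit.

Periodic rate r = 0.07 per year.
Level perpetuity: PV = PMT / r = 33,140 / (0.07) = ¥473,429.

¥473,429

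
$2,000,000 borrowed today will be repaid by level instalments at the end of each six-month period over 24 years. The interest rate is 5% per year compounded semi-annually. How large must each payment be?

$72,011.99

Level ordinary annuity; solve PV = PMT × [(1 − (1+r)^−n)/r] for PMT.
Periodic rate r = 0.05/2 per half-year; n is counted in half-years.
With n = 48: PMT = 2,000,000 / ([(1 − (1+r)^−n)/r]) = $72,011.99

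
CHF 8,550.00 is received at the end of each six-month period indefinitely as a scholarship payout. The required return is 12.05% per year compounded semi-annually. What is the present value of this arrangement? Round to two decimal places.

CHF 141,908.71

Periodic rate r = 0.1205/2 per half-year.
Level perpetuity: PV = PMT / r = 8,550 / (0.1205/2) = CHF 141,908.71.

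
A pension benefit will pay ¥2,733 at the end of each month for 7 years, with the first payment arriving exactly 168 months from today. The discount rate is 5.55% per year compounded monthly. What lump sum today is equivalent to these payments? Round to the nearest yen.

Ordinary annuity of 84 payments, first payment at period 168.
Periodic rate r = 0.0555/12 per month; n is counted in months.
The ordinary-annuity PV formula values the stream one period before the first payment (period 167); discount that back 167 periods:
PV₀ = 2,733 × [1 − (1+r)^−84] / r × (1+r)^−167 = ¥87,862

¥87,862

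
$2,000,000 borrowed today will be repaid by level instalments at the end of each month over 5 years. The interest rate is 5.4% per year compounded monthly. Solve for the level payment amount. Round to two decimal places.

Level ordinary annuity; solve PV = PMT × [(1 − (1+r)^−n)/r] for PMT.
Periodic rate r = 0.054/12 per month; n is counted in months.
With n = 60: PMT = 2,000,000 / ([(1 − (1+r)^−n)/r]) = $38,110.08

$38,110.08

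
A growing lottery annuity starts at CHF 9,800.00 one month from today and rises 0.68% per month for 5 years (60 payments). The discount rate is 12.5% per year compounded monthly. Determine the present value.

Periodic rate r = 0.125/12 per month; n is counted in months.
Growing ordinary annuity: PV = PMT₁ × [1 − ((1+g)/(1+r))^n] / (r − g) = 9,800 × [1 − ((1+0.0068)/(1+r))^60] / (r − 0.0068) = CHF 524,534.08.

CHF 524,534.08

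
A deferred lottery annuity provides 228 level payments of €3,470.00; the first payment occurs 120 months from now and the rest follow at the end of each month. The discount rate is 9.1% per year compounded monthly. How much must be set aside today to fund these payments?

€152,959.26

Ordinary annuity of 228 payments, first payment at period 120.
Periodic rate r = 0.091/12 per month; n is counted in months.
The ordinary-annuity PV formula values the stream one period before the first payment (period 119); discount that back 119 periods:
PV₀ = 3,470 × [1 − (1+r)^−228] / r × (1+r)^−119 = €152,959.26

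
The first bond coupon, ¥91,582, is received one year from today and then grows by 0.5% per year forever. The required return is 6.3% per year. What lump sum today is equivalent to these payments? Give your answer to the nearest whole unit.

Periodic rate r = 0.063 per year.
Growing perpetuity (Gordon): PV = PMT₁ / (r − g) = 91,582 / (r − 0.005) = ¥1,579,000.

¥1,579,000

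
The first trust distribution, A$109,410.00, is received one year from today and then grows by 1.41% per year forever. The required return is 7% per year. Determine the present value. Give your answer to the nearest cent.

A$1,957,245.08

Periodic rate r = 0.07 per year.
Growing perpetuity (Gordon): PV = PMT₁ / (r − g) = 109,410 / (r − 0.0141) = A$1,957,245.08.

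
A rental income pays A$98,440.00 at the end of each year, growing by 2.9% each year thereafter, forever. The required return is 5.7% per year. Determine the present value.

Periodic rate r = 0.057 per year.
Growing perpetuity (Gordon): PV = PMT₁ / (r − g) = 98,440 / (r − 0.029) = A$3,515,714.29.

A$3,515,714.29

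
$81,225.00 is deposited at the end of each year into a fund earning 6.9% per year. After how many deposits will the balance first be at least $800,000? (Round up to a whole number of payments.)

8 payments

Periodic rate r = 0.069 per year.
Ordinary annuity FV: 800,000 = 81,225 × [((1+r)^n − 1)/r].
(1+r)^n = 1 + 800,000 × r / 81,225, so n = ln(1 + 800,000·r/81,225) / ln(1+r) = 7.77.
Round up to a whole number of payments: n = 8.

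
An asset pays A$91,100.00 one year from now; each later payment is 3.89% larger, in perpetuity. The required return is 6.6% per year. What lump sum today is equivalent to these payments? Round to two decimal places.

Periodic rate r = 0.066 per year.
Growing perpetuity (Gordon): PV = PMT₁ / (r − g) = 91,100 / (r − 0.0389) = A$3,361,623.62.

A$3,361,623.62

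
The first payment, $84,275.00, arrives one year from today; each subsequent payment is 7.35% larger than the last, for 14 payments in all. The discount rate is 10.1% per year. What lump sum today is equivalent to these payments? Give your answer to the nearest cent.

$913,882.85

Periodic rate r = 0.101 per year.
Growing ordinary annuity: PV = PMT₁ × [1 − ((1+g)/(1+r))^n] / (r − g) = 84,275 × [1 − ((1+0.0735)/(1+r))^14] / (r − 0.0735) = $913,882.85.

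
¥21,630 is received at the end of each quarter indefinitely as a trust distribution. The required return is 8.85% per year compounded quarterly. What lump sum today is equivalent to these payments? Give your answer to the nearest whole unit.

Periodic rate r = 0.0885/4 per quarter.
Level perpetuity: PV = PMT / r = 21,630 / (0.0885/4) = ¥977,627.

¥977,627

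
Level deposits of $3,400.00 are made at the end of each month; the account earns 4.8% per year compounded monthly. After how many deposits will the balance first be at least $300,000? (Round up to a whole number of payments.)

76 payments

Periodic rate r = 0.048/12 per month; n is counted in months.
Ordinary annuity FV: 300,000 = 3,400 × [((1+r)^n − 1)/r].
(1+r)^n = 1 + 300,000 × r / 3,400, so n = ln(1 + 300,000·r/3,400) / ln(1+r) = 75.72.
Round up to a whole number of payments: n = 76.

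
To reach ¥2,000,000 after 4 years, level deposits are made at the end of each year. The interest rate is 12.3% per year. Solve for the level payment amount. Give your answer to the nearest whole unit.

¥416,634

Level ordinary annuity; solve FV = PMT × [((1+r)^n − 1)/r] for PMT.
Periodic rate r = 0.123 per year.
With n = 4: PMT = 2,000,000 / ([((1+r)^n − 1)/r]) = ¥416,634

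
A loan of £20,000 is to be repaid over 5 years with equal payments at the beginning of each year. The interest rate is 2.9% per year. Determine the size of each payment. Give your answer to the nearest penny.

Level annuity due; solve PV = PMT × [(1 − (1+r)^−n)/r] × (1+r) for PMT.
Periodic rate r = 0.029 per year.
With n = 5: PMT = 20,000 / ([(1 − (1+r)^−n)/r] × (1+r)) = £4,231.90

£4,231.90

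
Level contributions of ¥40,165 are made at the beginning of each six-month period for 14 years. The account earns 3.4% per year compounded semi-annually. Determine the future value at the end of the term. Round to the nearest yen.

¥1,449,367

This is an annuity due: 28 deposits of ¥40,165 at the beginning of each six-month period.
Periodic rate r = 0.034/2 per half-year; n is counted in half-years.
FV = PMT × [((1+r)^n − 1)/r] × (1+r) = 40,165 × [(1+r)^28 − 1] / r × (1+r) = ¥1,449,367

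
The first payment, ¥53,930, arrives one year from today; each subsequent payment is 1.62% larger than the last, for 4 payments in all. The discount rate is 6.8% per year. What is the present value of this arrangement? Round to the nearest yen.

Periodic rate r = 0.068 per year.
Growing ordinary annuity: PV = PMT₁ × [1 − ((1+g)/(1+r))^n] / (r − g) = 53,930 × [1 − ((1+0.0162)/(1+r))^4] / (r − 0.0162) = ¥187,759.

¥187,759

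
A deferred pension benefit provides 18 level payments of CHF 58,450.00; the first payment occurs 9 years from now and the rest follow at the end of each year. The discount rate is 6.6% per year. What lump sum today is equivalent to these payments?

Ordinary annuity of 18 payments, first payment at period 9.
Periodic rate r = 0.066 per year.
The ordinary-annuity PV formula values the stream one period before the first payment (period 8); discount that back 8 periods:
PV₀ = 58,450 × [1 − (1+r)^−18] / r × (1+r)^−8 = CHF 363,013.72

CHF 363,013.72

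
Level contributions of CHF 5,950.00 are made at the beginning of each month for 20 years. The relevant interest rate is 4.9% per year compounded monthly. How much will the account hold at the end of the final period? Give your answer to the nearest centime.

This is an annuity due: 240 deposits of CHF 5,950.00 at the beginning of each month.
Periodic rate r = 0.049/12 per month; n is counted in months.
FV = PMT × [((1+r)^n − 1)/r] × (1+r) = 5,950 × [(1+r)^240 − 1] / r × (1+r) = CHF 2,427,483.02

CHF 2,427,483.02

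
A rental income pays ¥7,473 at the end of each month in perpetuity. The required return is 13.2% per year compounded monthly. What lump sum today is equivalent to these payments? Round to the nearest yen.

Periodic rate r = 0.132/12 per month.
Level perpetuity: PV = PMT / r = 7,473 / (0.132/12) = ¥679,364.

¥679,364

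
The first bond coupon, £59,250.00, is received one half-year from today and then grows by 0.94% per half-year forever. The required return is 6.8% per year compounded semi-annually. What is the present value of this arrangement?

Periodic rate r = 0.068/2 per half-year.
Growing perpetuity (Gordon): PV = PMT₁ / (r − g) = 59,250 / (r − 0.0094) = £2,408,536.59.

£2,408,536.59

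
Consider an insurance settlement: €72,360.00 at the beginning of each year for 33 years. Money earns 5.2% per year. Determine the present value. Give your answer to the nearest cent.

This is an annuity due: 33 payments of €72,360.00 at the beginning of each year.
Periodic rate r = 0.052 per year.
PV = PMT × [(1 − (1+r)^−n)/r] × (1+r) = 72,360 × [1 − (1+r)^−33] / r × (1+r) = €1,189,114.40

€1,189,114.40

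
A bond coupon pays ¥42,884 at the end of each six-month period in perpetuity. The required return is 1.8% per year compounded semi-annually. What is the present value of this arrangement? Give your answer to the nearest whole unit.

Periodic rate r = 0.018/2 per half-year.
Level perpetuity: PV = PMT / r = 42,884 / (0.018/2) = ¥4,764,889.

¥4,764,889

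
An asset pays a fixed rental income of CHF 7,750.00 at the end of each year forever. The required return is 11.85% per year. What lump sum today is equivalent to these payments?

CHF 65,400.84

Periodic rate r = 0.1185 per year.
Level perpetuity: PV = PMT / r = 7,750 / (0.1185) = CHF 65,400.84.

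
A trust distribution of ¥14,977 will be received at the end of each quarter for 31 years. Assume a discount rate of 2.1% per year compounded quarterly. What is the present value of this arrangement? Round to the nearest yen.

¥1,362,442

This is an ordinary annuity: 124 payments of ¥14,977 at the end of each quarter.
Periodic rate r = 0.021/4 per quarter; n is counted in quarters.
PV = PMT × [(1 − (1+r)^−n)/r] = 14,977 × [1 − (1+r)^−124] / r = ¥1,362,442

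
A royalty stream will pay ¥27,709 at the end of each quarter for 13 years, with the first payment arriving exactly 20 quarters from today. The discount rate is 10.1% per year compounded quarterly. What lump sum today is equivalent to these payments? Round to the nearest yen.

¥496,443

Ordinary annuity of 52 payments, first payment at period 20.
Periodic rate r = 0.101/4 per quarter; n is counted in quarters.
The ordinary-annuity PV formula values the stream one period before the first payment (period 19); discount that back 19 periods:
PV₀ = 27,709 × [1 − (1+r)^−52] / r × (1+r)^−19 = ¥496,443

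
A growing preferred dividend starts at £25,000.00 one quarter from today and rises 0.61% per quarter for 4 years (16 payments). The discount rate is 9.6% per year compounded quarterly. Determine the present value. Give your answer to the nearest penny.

Periodic rate r = 0.096/4 per quarter; n is counted in quarters.
Growing ordinary annuity: PV = PMT₁ × [1 − ((1+g)/(1+r))^n] / (r − g) = 25,000 × [1 − ((1+0.0061)/(1+r))^16] / (r − 0.0061) = £343,362.67.

£343,362.67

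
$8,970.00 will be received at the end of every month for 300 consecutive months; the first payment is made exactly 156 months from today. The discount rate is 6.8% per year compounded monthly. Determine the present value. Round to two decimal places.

$538,281.26

Ordinary annuity of 300 payments, first payment at period 156.
Periodic rate r = 0.068/12 per month; n is counted in months.
The ordinary-annuity PV formula values the stream one period before the first payment (period 155); discount that back 155 periods:
PV₀ = 8,970 × [1 − (1+r)^−300] / r × (1+r)^−155 = $538,281.26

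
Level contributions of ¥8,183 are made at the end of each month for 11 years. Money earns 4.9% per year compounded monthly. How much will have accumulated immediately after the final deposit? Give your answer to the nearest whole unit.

This is an ordinary annuity: 132 deposits of ¥8,183 at the end of each month.
Periodic rate r = 0.049/12 per month; n is counted in months.
FV = PMT × [((1+r)^n − 1)/r] = 8,183 × [(1+r)^132 − 1] / r = ¥1,427,672

¥1,427,672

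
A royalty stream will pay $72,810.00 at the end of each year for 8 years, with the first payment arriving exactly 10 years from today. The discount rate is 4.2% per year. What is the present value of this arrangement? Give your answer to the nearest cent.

Ordinary annuity of 8 payments, first payment at period 10.
Periodic rate r = 0.042 per year.
The ordinary-annuity PV formula values the stream one period before the first payment (period 9); discount that back 9 periods:
PV₀ = 72,810 × [1 − (1+r)^−8] / r × (1+r)^−9 = $335,733.53

$335,733.53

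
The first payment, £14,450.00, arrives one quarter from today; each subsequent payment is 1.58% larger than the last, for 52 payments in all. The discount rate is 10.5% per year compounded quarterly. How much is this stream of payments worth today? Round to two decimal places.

£570,667.56

Periodic rate r = 0.105/4 per quarter; n is counted in quarters.
Growing ordinary annuity: PV = PMT₁ × [1 − ((1+g)/(1+r))^n] / (r − g) = 14,450 × [1 − ((1+0.0158)/(1+r))^52] / (r − 0.0158) = £570,667.56.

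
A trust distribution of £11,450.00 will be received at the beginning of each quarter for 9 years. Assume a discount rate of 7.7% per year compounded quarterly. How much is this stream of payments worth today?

£301,079.78

This is an annuity due: 36 payments of £11,450.00 at the beginning of each quarter.
Periodic rate r = 0.077/4 per quarter; n is counted in quarters.
PV = PMT × [(1 − (1+r)^−n)/r] × (1+r) = 11,450 × [1 − (1+r)^−36] / r × (1+r) = £301,079.78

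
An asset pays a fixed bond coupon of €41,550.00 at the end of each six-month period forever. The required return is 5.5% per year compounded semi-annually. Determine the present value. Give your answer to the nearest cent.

€1,510,909.09

Periodic rate r = 0.055/2 per half-year.
Level perpetuity: PV = PMT / r = 41,550 / (0.055/2) = €1,510,909.09.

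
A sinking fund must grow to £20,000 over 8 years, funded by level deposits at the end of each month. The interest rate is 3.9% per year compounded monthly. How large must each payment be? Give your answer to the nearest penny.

£177.86

Level ordinary annuity; solve FV = PMT × [((1+r)^n − 1)/r] for PMT.
Periodic rate r = 0.039/12 per month; n is counted in months.
With n = 96: PMT = 20,000 / ([((1+r)^n − 1)/r]) = £177.86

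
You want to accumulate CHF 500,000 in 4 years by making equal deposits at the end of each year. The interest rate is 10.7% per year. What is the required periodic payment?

CHF 106,632.07

Level ordinary annuity; solve FV = PMT × [((1+r)^n − 1)/r] for PMT.
Periodic rate r = 0.107 per year.
With n = 4: PMT = 500,000 / ([((1+r)^n − 1)/r]) = CHF 106,632.07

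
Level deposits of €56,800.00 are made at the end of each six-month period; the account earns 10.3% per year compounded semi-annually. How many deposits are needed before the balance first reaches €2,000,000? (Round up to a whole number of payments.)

Periodic rate r = 0.103/2 per half-year; n is counted in half-years.
Ordinary annuity FV: 2,000,000 = 56,800 × [((1+r)^n − 1)/r].
(1+r)^n = 1 + 2,000,000 × r / 56,800, so n = ln(1 + 2,000,000·r/56,800) / ln(1+r) = 20.60.
Round up to a whole number of payments: n = 21.

21 payments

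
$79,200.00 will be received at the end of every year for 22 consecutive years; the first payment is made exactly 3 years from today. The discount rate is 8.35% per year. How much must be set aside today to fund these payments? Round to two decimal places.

$669,540.53

Ordinary annuity of 22 payments, first payment at period 3.
Periodic rate r = 0.0835 per year.
The ordinary-annuity PV formula values the stream one period before the first payment (period 2); discount that back 2 periods:
PV₀ = 79,200 × [1 − (1+r)^−22] / r × (1+r)^−2 = $669,540.53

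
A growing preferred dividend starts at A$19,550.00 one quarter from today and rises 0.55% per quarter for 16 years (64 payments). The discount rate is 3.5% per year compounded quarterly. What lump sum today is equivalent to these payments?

A$1,122,453.05

Periodic rate r = 0.035/4 per quarter; n is counted in quarters.
Growing ordinary annuity: PV = PMT₁ × [1 − ((1+g)/(1+r))^n] / (r − g) = 19,550 × [1 − ((1+0.0055)/(1+r))^64] / (r − 0.0055) = A$1,122,453.05.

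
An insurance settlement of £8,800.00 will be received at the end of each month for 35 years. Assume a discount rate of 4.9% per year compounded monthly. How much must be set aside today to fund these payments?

£1,765,905.17

This is an ordinary annuity: 420 payments of £8,800.00 at the end of each month.
Periodic rate r = 0.049/12 per month; n is counted in months.
PV = PMT × [(1 − (1+r)^−n)/r] = 8,800 × [1 − (1+r)^−420] / r = £1,765,905.17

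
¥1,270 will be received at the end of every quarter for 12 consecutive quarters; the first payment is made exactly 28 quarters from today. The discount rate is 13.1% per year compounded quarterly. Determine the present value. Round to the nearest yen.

Ordinary annuity of 12 payments, first payment at period 28.
Periodic rate r = 0.131/4 per quarter; n is counted in quarters.
The ordinary-annuity PV formula values the stream one period before the first payment (period 27); discount that back 27 periods:
PV₀ = 1,270 × [1 − (1+r)^−12] / r × (1+r)^−27 = ¥5,210

¥5,210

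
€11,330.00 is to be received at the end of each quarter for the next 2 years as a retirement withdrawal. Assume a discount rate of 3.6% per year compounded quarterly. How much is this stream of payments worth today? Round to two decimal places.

This is an ordinary annuity: 8 payments of €11,330.00 at the end of each quarter.
Periodic rate r = 0.036/4 per quarter; n is counted in quarters.
PV = PMT × [(1 − (1+r)^−n)/r] = 11,330 × [1 − (1+r)^−8] / r = €87,076.54

€87,076.54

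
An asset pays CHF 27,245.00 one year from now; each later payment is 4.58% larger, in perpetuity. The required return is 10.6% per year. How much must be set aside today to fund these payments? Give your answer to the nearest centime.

CHF 452,574.75

Periodic rate r = 0.106 per year.
Growing perpetuity (Gordon): PV = PMT₁ / (r − g) = 27,245 / (r − 0.0458) = CHF 452,574.75.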